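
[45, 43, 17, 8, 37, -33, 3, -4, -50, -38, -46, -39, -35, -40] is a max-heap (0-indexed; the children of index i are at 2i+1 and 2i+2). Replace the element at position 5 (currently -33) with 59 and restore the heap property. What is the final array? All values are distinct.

[59, 43, 45, 8, 37, 17, 3, -4, -50, -38, -46, -39, -35, -40]

set index 5 from -33 to 59 → [45, 43, 17, 8, 37, 59, 3, -4, -50, -38, -46, -39, -35, -40]
59 > parent 17 at index 2, swap → [45, 43, 59, 8, 37, 17, 3, -4, -50, -38, -46, -39, -35, -40]
59 > parent 45 at index 0, swap → [59, 43, 45, 8, 37, 17, 3, -4, -50, -38, -46, -39, -35, -40]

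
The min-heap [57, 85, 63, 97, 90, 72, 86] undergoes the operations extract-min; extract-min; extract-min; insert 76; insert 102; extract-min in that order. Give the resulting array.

[85, 90, 86, 97, 102]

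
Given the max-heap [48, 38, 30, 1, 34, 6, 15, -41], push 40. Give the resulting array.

[48, 40, 30, 38, 34, 6, 15, -41, 1]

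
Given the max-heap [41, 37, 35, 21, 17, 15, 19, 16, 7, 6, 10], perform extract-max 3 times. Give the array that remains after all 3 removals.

[21, 17, 19, 16, 7, 15, 6, 10]

extract-max #1 returns 41:
  remove root 41; move last element 10 to root → [10, 37, 35, 21, 17, 15, 19, 16, 7, 6]
  10 vs larger child 37 at index 1, swap → [37, 10, 35, 21, 17, 15, 19, 16, 7, 6]
  10 vs larger child 21 at index 3, swap → [37, 21, 35, 10, 17, 15, 19, 16, 7, 6]
  10 vs larger child 16 at index 7, swap → [37, 21, 35, 16, 17, 15, 19, 10, 7, 6]
extract-max #2 returns 37:
  remove root 37; move last element 6 to root → [6, 21, 35, 16, 17, 15, 19, 10, 7]
  6 vs larger child 35 at index 2, swap → [35, 21, 6, 16, 17, 15, 19, 10, 7]
  6 vs larger child 19 at index 6, swap → [35, 21, 19, 16, 17, 15, 6, 10, 7]
extract-max #3 returns 35:
  remove root 35; move last element 7 to root → [7, 21, 19, 16, 17, 15, 6, 10]
  7 vs larger child 21 at index 1, swap → [21, 7, 19, 16, 17, 15, 6, 10]
  7 vs larger child 17 at index 4, swap → [21, 17, 19, 16, 7, 15, 6, 10]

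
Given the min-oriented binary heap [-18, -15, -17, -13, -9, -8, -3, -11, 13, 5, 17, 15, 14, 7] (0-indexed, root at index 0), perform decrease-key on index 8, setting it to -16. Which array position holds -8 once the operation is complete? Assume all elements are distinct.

5

set index 8 from 13 to -16 → [-18, -15, -17, -13, -9, -8, -3, -11, -16, 5, 17, 15, 14, 7]
-16 < parent -13 at index 3, swap → [-18, -15, -17, -16, -9, -8, -3, -11, -13, 5, 17, 15, 14, 7]
-16 < parent -15 at index 1, swap → [-18, -16, -17, -15, -9, -8, -3, -11, -13, 5, 17, 15, 14, 7]
resulting array: [-18, -16, -17, -15, -9, -8, -3, -11, -13, 5, 17, 15, 14, 7]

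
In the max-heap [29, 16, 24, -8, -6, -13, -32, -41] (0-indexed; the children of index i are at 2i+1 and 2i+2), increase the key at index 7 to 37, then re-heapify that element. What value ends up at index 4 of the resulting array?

-6

set index 7 from -41 to 37 → [29, 16, 24, -8, -6, -13, -32, 37]
37 > parent -8 at index 3, swap → [29, 16, 24, 37, -6, -13, -32, -8]
37 > parent 16 at index 1, swap → [29, 37, 24, 16, -6, -13, -32, -8]
37 > parent 29 at index 0, swap → [37, 29, 24, 16, -6, -13, -32, -8]
resulting array: [37, 29, 24, 16, -6, -13, -32, -8]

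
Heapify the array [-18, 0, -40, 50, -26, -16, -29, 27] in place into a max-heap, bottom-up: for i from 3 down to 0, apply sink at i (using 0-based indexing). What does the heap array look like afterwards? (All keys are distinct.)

[50, 27, -16, 0, -26, -40, -29, -18]

sift down from index 3: already satisfies heap property
sift down from index 2:
  -40 vs larger child -16 at index 5, swap → [-18, 0, -16, 50, -26, -40, -29, 27]
sift down from index 1:
  0 vs larger child 50 at index 3, swap → [-18, 50, -16, 0, -26, -40, -29, 27]
  0 vs only child 27 at index 7, swap → [-18, 50, -16, 27, -26, -40, -29, 0]
sift down from index 0:
  -18 vs larger child 50 at index 1, swap → [50, -18, -16, 27, -26, -40, -29, 0]
  -18 vs larger child 27 at index 3, swap → [50, 27, -16, -18, -26, -40, -29, 0]
  -18 vs only child 0 at index 7, swap → [50, 27, -16, 0, -26, -40, -29, -18]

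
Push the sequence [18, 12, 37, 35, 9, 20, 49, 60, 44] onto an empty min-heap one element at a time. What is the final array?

Insert 18:
  append 18 at index 0 → [18] (no swap needed)
Insert 12:
  append 12 at index 1 → [18, 12]
  12 < parent 18 at index 0, swap → [12, 18]
Insert 37:
  append 37 at index 2 → [12, 18, 37] (no swap needed)
Insert 35:
  append 35 at index 3 → [12, 18, 37, 35] (no swap needed)
Insert 9:
  append 9 at index 4 → [12, 18, 37, 35, 9]
  9 < parent 18 at index 1, swap → [12, 9, 37, 35, 18]
  9 < parent 12 at index 0, swap → [9, 12, 37, 35, 18]
Insert 20:
  append 20 at index 5 → [9, 12, 37, 35, 18, 20]
  20 < parent 37 at index 2, swap → [9, 12, 20, 35, 18, 37]
Insert 49:
  append 49 at index 6 → [9, 12, 20, 35, 18, 37, 49] (no swap needed)
Insert 60:
  append 60 at index 7 → [9, 12, 20, 35, 18, 37, 49, 60] (no swap needed)
Insert 44:
  append 44 at index 8 → [9, 12, 20, 35, 18, 37, 49, 60, 44] (no swap needed)

[9, 12, 20, 35, 18, 37, 49, 60, 44]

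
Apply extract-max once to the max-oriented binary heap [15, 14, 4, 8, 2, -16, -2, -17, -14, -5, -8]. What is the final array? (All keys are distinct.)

[14, 8, 4, -8, 2, -16, -2, -17, -14, -5]

remove root 15; move last element -8 to root → [-8, 14, 4, 8, 2, -16, -2, -17, -14, -5]
-8 vs larger child 14 at index 1, swap → [14, -8, 4, 8, 2, -16, -2, -17, -14, -5]
-8 vs larger child 8 at index 3, swap → [14, 8, 4, -8, 2, -16, -2, -17, -14, -5]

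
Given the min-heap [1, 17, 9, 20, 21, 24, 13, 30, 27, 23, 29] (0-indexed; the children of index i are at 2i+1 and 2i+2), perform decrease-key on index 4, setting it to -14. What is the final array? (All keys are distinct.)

[-14, 1, 9, 20, 17, 24, 13, 30, 27, 23, 29]

set index 4 from 21 to -14 → [1, 17, 9, 20, -14, 24, 13, 30, 27, 23, 29]
-14 < parent 17 at index 1, swap → [1, -14, 9, 20, 17, 24, 13, 30, 27, 23, 29]
-14 < parent 1 at index 0, swap → [-14, 1, 9, 20, 17, 24, 13, 30, 27, 23, 29]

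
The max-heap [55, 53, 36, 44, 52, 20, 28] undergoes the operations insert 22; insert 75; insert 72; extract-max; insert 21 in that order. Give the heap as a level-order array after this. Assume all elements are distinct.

insert 22:
  append 22 at index 7 → [55, 53, 36, 44, 52, 20, 28, 22] (no swap needed)
insert 75:
  append 75 at index 8 → [55, 53, 36, 44, 52, 20, 28, 22, 75]
  75 > parent 44 at index 3, swap → [55, 53, 36, 75, 52, 20, 28, 22, 44]
  75 > parent 53 at index 1, swap → [55, 75, 36, 53, 52, 20, 28, 22, 44]
  75 > parent 55 at index 0, swap → [75, 55, 36, 53, 52, 20, 28, 22, 44]
insert 72:
  append 72 at index 9 → [75, 55, 36, 53, 52, 20, 28, 22, 44, 72]
  72 > parent 52 at index 4, swap → [75, 55, 36, 53, 72, 20, 28, 22, 44, 52]
  72 > parent 55 at index 1, swap → [75, 72, 36, 53, 55, 20, 28, 22, 44, 52]
extract-max → returns 75:
  remove root 75; move last element 52 to root → [52, 72, 36, 53, 55, 20, 28, 22, 44]
  52 vs larger child 72 at index 1, swap → [72, 52, 36, 53, 55, 20, 28, 22, 44]
  52 vs larger child 55 at index 4, swap → [72, 55, 36, 53, 52, 20, 28, 22, 44]
insert 21:
  append 21 at index 9 → [72, 55, 36, 53, 52, 20, 28, 22, 44, 21] (no swap needed)

[72, 55, 36, 53, 52, 20, 28, 22, 44, 21]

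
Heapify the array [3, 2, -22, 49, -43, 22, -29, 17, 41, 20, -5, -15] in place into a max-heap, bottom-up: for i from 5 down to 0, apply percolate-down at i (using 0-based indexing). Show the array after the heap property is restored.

[49, 41, 22, 17, 20, -15, -29, 3, 2, -43, -5, -22]

sift down from index 5: already satisfies heap property
sift down from index 4:
  -43 vs larger child 20 at index 9, swap → [3, 2, -22, 49, 20, 22, -29, 17, 41, -43, -5, -15]
sift down from index 3: already satisfies heap property
sift down from index 2:
  -22 vs larger child 22 at index 5, swap → [3, 2, 22, 49, 20, -22, -29, 17, 41, -43, -5, -15]
  -22 vs only child -15 at index 11, swap → [3, 2, 22, 49, 20, -15, -29, 17, 41, -43, -5, -22]
sift down from index 1:
  2 vs larger child 49 at index 3, swap → [3, 49, 22, 2, 20, -15, -29, 17, 41, -43, -5, -22]
  2 vs larger child 41 at index 8, swap → [3, 49, 22, 41, 20, -15, -29, 17, 2, -43, -5, -22]
sift down from index 0:
  3 vs larger child 49 at index 1, swap → [49, 3, 22, 41, 20, -15, -29, 17, 2, -43, -5, -22]
  3 vs larger child 41 at index 3, swap → [49, 41, 22, 3, 20, -15, -29, 17, 2, -43, -5, -22]
  3 vs larger child 17 at index 7, swap → [49, 41, 22, 17, 20, -15, -29, 3, 2, -43, -5, -22]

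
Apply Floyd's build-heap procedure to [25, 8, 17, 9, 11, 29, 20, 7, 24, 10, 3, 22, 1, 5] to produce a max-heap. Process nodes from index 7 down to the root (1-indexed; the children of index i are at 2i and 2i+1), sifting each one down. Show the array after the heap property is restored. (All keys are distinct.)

[29, 24, 25, 9, 11, 22, 20, 7, 8, 10, 3, 17, 1, 5]

sift down from index 7: already satisfies heap property
sift down from index 6: already satisfies heap property
sift down from index 5: already satisfies heap property
sift down from index 4:
  9 vs larger child 24 at index 9, swap → [25, 8, 17, 24, 11, 29, 20, 7, 9, 10, 3, 22, 1, 5]
sift down from index 3:
  17 vs larger child 29 at index 6, swap → [25, 8, 29, 24, 11, 17, 20, 7, 9, 10, 3, 22, 1, 5]
  17 vs larger child 22 at index 12, swap → [25, 8, 29, 24, 11, 22, 20, 7, 9, 10, 3, 17, 1, 5]
sift down from index 2:
  8 vs larger child 24 at index 4, swap → [25, 24, 29, 8, 11, 22, 20, 7, 9, 10, 3, 17, 1, 5]
  8 vs larger child 9 at index 9, swap → [25, 24, 29, 9, 11, 22, 20, 7, 8, 10, 3, 17, 1, 5]
sift down from index 1:
  25 vs larger child 29 at index 3, swap → [29, 24, 25, 9, 11, 22, 20, 7, 8, 10, 3, 17, 1, 5]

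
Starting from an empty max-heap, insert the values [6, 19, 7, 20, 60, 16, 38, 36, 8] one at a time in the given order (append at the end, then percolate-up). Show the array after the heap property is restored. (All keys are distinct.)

[60, 36, 38, 20, 19, 7, 16, 6, 8]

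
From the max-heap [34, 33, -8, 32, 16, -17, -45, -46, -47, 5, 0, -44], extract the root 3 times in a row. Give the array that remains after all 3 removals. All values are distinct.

[16, 5, -8, -44, 0, -17, -45, -46, -47]

extract-max #1 returns 34:
  remove root 34; move last element -44 to root → [-44, 33, -8, 32, 16, -17, -45, -46, -47, 5, 0]
  -44 vs larger child 33 at index 1, swap → [33, -44, -8, 32, 16, -17, -45, -46, -47, 5, 0]
  -44 vs larger child 32 at index 3, swap → [33, 32, -8, -44, 16, -17, -45, -46, -47, 5, 0]
extract-max #2 returns 33:
  remove root 33; move last element 0 to root → [0, 32, -8, -44, 16, -17, -45, -46, -47, 5]
  0 vs larger child 32 at index 1, swap → [32, 0, -8, -44, 16, -17, -45, -46, -47, 5]
  0 vs larger child 16 at index 4, swap → [32, 16, -8, -44, 0, -17, -45, -46, -47, 5]
  0 vs only child 5 at index 9, swap → [32, 16, -8, -44, 5, -17, -45, -46, -47, 0]
extract-max #3 returns 32:
  remove root 32; move last element 0 to root → [0, 16, -8, -44, 5, -17, -45, -46, -47]
  0 vs larger child 16 at index 1, swap → [16, 0, -8, -44, 5, -17, -45, -46, -47]
  0 vs larger child 5 at index 4, swap → [16, 5, -8, -44, 0, -17, -45, -46, -47]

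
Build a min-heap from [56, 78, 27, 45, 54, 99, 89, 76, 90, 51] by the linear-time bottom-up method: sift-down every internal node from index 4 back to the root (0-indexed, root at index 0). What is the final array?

sift down from index 4:
  54 vs only child 51 at index 9, swap → [56, 78, 27, 45, 51, 99, 89, 76, 90, 54]
sift down from index 3: already satisfies heap property
sift down from index 2: already satisfies heap property
sift down from index 1:
  78 vs smaller child 45 at index 3, swap → [56, 45, 27, 78, 51, 99, 89, 76, 90, 54]
  78 vs smaller child 76 at index 7, swap → [56, 45, 27, 76, 51, 99, 89, 78, 90, 54]
sift down from index 0:
  56 vs smaller child 27 at index 2, swap → [27, 45, 56, 76, 51, 99, 89, 78, 90, 54]

[27, 45, 56, 76, 51, 99, 89, 78, 90, 54]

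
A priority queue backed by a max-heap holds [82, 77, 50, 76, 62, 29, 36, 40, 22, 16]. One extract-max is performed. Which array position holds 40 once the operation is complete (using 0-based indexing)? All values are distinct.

remove root 82; move last element 16 to root → [16, 77, 50, 76, 62, 29, 36, 40, 22]
16 vs larger child 77 at index 1, swap → [77, 16, 50, 76, 62, 29, 36, 40, 22]
16 vs larger child 76 at index 3, swap → [77, 76, 50, 16, 62, 29, 36, 40, 22]
16 vs larger child 40 at index 7, swap → [77, 76, 50, 40, 62, 29, 36, 16, 22]
resulting array: [77, 76, 50, 40, 62, 29, 36, 16, 22]

3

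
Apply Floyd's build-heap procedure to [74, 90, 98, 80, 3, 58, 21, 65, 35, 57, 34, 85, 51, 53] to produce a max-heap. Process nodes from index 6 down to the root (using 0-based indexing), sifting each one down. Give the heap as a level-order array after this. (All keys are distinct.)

[98, 90, 85, 80, 57, 74, 53, 65, 35, 3, 34, 58, 51, 21]

sift down from index 6:
  21 vs only child 53 at index 13, swap → [74, 90, 98, 80, 3, 58, 53, 65, 35, 57, 34, 85, 51, 21]
sift down from index 5:
  58 vs larger child 85 at index 11, swap → [74, 90, 98, 80, 3, 85, 53, 65, 35, 57, 34, 58, 51, 21]
sift down from index 4:
  3 vs larger child 57 at index 9, swap → [74, 90, 98, 80, 57, 85, 53, 65, 35, 3, 34, 58, 51, 21]
sift down from index 3: already satisfies heap property
sift down from index 2: already satisfies heap property
sift down from index 1: already satisfies heap property
sift down from index 0:
  74 vs larger child 98 at index 2, swap → [98, 90, 74, 80, 57, 85, 53, 65, 35, 3, 34, 58, 51, 21]
  74 vs larger child 85 at index 5, swap → [98, 90, 85, 80, 57, 74, 53, 65, 35, 3, 34, 58, 51, 21]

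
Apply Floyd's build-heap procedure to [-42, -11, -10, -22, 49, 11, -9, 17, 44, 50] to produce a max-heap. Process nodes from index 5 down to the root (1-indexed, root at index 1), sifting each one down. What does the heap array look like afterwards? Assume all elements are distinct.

sift down from index 5:
  49 vs only child 50 at index 10, swap → [-42, -11, -10, -22, 50, 11, -9, 17, 44, 49]
sift down from index 4:
  -22 vs larger child 44 at index 9, swap → [-42, -11, -10, 44, 50, 11, -9, 17, -22, 49]
sift down from index 3:
  -10 vs larger child 11 at index 6, swap → [-42, -11, 11, 44, 50, -10, -9, 17, -22, 49]
sift down from index 2:
  -11 vs larger child 50 at index 5, swap → [-42, 50, 11, 44, -11, -10, -9, 17, -22, 49]
  -11 vs only child 49 at index 10, swap → [-42, 50, 11, 44, 49, -10, -9, 17, -22, -11]
sift down from index 1:
  -42 vs larger child 50 at index 2, swap → [50, -42, 11, 44, 49, -10, -9, 17, -22, -11]
  -42 vs larger child 49 at index 5, swap → [50, 49, 11, 44, -42, -10, -9, 17, -22, -11]
  -42 vs only child -11 at index 10, swap → [50, 49, 11, 44, -11, -10, -9, 17, -22, -42]

[50, 49, 11, 44, -11, -10, -9, 17, -22, -42]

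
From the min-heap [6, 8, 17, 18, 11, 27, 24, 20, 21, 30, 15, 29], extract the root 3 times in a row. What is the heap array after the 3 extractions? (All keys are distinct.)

[15, 18, 17, 20, 29, 27, 24, 30, 21]

extract-min #1 returns 6:
  remove root 6; move last element 29 to root → [29, 8, 17, 18, 11, 27, 24, 20, 21, 30, 15]
  29 vs smaller child 8 at index 1, swap → [8, 29, 17, 18, 11, 27, 24, 20, 21, 30, 15]
  29 vs smaller child 11 at index 4, swap → [8, 11, 17, 18, 29, 27, 24, 20, 21, 30, 15]
  29 vs smaller child 15 at index 10, swap → [8, 11, 17, 18, 15, 27, 24, 20, 21, 30, 29]
extract-min #2 returns 8:
  remove root 8; move last element 29 to root → [29, 11, 17, 18, 15, 27, 24, 20, 21, 30]
  29 vs smaller child 11 at index 1, swap → [11, 29, 17, 18, 15, 27, 24, 20, 21, 30]
  29 vs smaller child 15 at index 4, swap → [11, 15, 17, 18, 29, 27, 24, 20, 21, 30]
extract-min #3 returns 11:
  remove root 11; move last element 30 to root → [30, 15, 17, 18, 29, 27, 24, 20, 21]
  30 vs smaller child 15 at index 1, swap → [15, 30, 17, 18, 29, 27, 24, 20, 21]
  30 vs smaller child 18 at index 3, swap → [15, 18, 17, 30, 29, 27, 24, 20, 21]
  30 vs smaller child 20 at index 7, swap → [15, 18, 17, 20, 29, 27, 24, 30, 21]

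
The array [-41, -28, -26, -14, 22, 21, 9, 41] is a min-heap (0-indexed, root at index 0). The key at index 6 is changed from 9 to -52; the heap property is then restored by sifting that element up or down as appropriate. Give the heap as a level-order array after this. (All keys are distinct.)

[-52, -28, -41, -14, 22, 21, -26, 41]

set index 6 from 9 to -52 → [-41, -28, -26, -14, 22, 21, -52, 41]
-52 < parent -26 at index 2, swap → [-41, -28, -52, -14, 22, 21, -26, 41]
-52 < parent -41 at index 0, swap → [-52, -28, -41, -14, 22, 21, -26, 41]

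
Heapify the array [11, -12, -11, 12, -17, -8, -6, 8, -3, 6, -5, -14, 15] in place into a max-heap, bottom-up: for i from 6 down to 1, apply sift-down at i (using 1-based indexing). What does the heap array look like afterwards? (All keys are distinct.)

[15, 12, 11, 8, 6, -8, -6, -12, -3, -17, -5, -14, -11]

sift down from index 6:
  -8 vs larger child 15 at index 13, swap → [11, -12, -11, 12, -17, 15, -6, 8, -3, 6, -5, -14, -8]
sift down from index 5:
  -17 vs larger child 6 at index 10, swap → [11, -12, -11, 12, 6, 15, -6, 8, -3, -17, -5, -14, -8]
sift down from index 4: already satisfies heap property
sift down from index 3:
  -11 vs larger child 15 at index 6, swap → [11, -12, 15, 12, 6, -11, -6, 8, -3, -17, -5, -14, -8]
  -11 vs larger child -8 at index 13, swap → [11, -12, 15, 12, 6, -8, -6, 8, -3, -17, -5, -14, -11]
sift down from index 2:
  -12 vs larger child 12 at index 4, swap → [11, 12, 15, -12, 6, -8, -6, 8, -3, -17, -5, -14, -11]
  -12 vs larger child 8 at index 8, swap → [11, 12, 15, 8, 6, -8, -6, -12, -3, -17, -5, -14, -11]
sift down from index 1:
  11 vs larger child 15 at index 3, swap → [15, 12, 11, 8, 6, -8, -6, -12, -3, -17, -5, -14, -11]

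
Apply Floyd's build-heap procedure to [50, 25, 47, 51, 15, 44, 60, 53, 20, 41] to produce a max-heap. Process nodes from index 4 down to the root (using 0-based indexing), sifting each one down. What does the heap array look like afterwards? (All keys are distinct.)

[60, 53, 50, 51, 41, 44, 47, 25, 20, 15]

sift down from index 4:
  15 vs only child 41 at index 9, swap → [50, 25, 47, 51, 41, 44, 60, 53, 20, 15]
sift down from index 3:
  51 vs larger child 53 at index 7, swap → [50, 25, 47, 53, 41, 44, 60, 51, 20, 15]
sift down from index 2:
  47 vs larger child 60 at index 6, swap → [50, 25, 60, 53, 41, 44, 47, 51, 20, 15]
sift down from index 1:
  25 vs larger child 53 at index 3, swap → [50, 53, 60, 25, 41, 44, 47, 51, 20, 15]
  25 vs larger child 51 at index 7, swap → [50, 53, 60, 51, 41, 44, 47, 25, 20, 15]
sift down from index 0:
  50 vs larger child 60 at index 2, swap → [60, 53, 50, 51, 41, 44, 47, 25, 20, 15]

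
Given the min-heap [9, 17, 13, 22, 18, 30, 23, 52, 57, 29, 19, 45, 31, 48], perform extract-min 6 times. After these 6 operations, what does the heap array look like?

[23, 29, 30, 31, 45, 57, 48, 52]

extract-min #1 returns 9:
  remove root 9; move last element 48 to root → [48, 17, 13, 22, 18, 30, 23, 52, 57, 29, 19, 45, 31]
  48 vs smaller child 13 at index 2, swap → [13, 17, 48, 22, 18, 30, 23, 52, 57, 29, 19, 45, 31]
  48 vs smaller child 23 at index 6, swap → [13, 17, 23, 22, 18, 30, 48, 52, 57, 29, 19, 45, 31]
extract-min #2 returns 13:
  remove root 13; move last element 31 to root → [31, 17, 23, 22, 18, 30, 48, 52, 57, 29, 19, 45]
  31 vs smaller child 17 at index 1, swap → [17, 31, 23, 22, 18, 30, 48, 52, 57, 29, 19, 45]
  31 vs smaller child 18 at index 4, swap → [17, 18, 23, 22, 31, 30, 48, 52, 57, 29, 19, 45]
  31 vs smaller child 19 at index 10, swap → [17, 18, 23, 22, 19, 30, 48, 52, 57, 29, 31, 45]
extract-min #3 returns 17:
  remove root 17; move last element 45 to root → [45, 18, 23, 22, 19, 30, 48, 52, 57, 29, 31]
  45 vs smaller child 18 at index 1, swap → [18, 45, 23, 22, 19, 30, 48, 52, 57, 29, 31]
  45 vs smaller child 19 at index 4, swap → [18, 19, 23, 22, 45, 30, 48, 52, 57, 29, 31]
  45 vs smaller child 29 at index 9, swap → [18, 19, 23, 22, 29, 30, 48, 52, 57, 45, 31]
extract-min #4 returns 18:
  remove root 18; move last element 31 to root → [31, 19, 23, 22, 29, 30, 48, 52, 57, 45]
  31 vs smaller child 19 at index 1, swap → [19, 31, 23, 22, 29, 30, 48, 52, 57, 45]
  31 vs smaller child 22 at index 3, swap → [19, 22, 23, 31, 29, 30, 48, 52, 57, 45]
extract-min #5 returns 19:
  remove root 19; move last element 45 to root → [45, 22, 23, 31, 29, 30, 48, 52, 57]
  45 vs smaller child 22 at index 1, swap → [22, 45, 23, 31, 29, 30, 48, 52, 57]
  45 vs smaller child 29 at index 4, swap → [22, 29, 23, 31, 45, 30, 48, 52, 57]
extract-min #6 returns 22:
  remove root 22; move last element 57 to root → [57, 29, 23, 31, 45, 30, 48, 52]
  57 vs smaller child 23 at index 2, swap → [23, 29, 57, 31, 45, 30, 48, 52]
  57 vs smaller child 30 at index 5, swap → [23, 29, 30, 31, 45, 57, 48, 52]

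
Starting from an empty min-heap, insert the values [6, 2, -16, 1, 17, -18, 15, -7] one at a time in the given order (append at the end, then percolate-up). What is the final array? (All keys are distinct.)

Insert 6:
  append 6 at index 0 → [6] (no swap needed)
Insert 2:
  append 2 at index 1 → [6, 2]
  2 < parent 6 at index 0, swap → [2, 6]
Insert -16:
  append -16 at index 2 → [2, 6, -16]
  -16 < parent 2 at index 0, swap → [-16, 6, 2]
Insert 1:
  append 1 at index 3 → [-16, 6, 2, 1]
  1 < parent 6 at index 1, swap → [-16, 1, 2, 6]
Insert 17:
  append 17 at index 4 → [-16, 1, 2, 6, 17] (no swap needed)
Insert -18:
  append -18 at index 5 → [-16, 1, 2, 6, 17, -18]
  -18 < parent 2 at index 2, swap → [-16, 1, -18, 6, 17, 2]
  -18 < parent -16 at index 0, swap → [-18, 1, -16, 6, 17, 2]
Insert 15:
  append 15 at index 6 → [-18, 1, -16, 6, 17, 2, 15] (no swap needed)
Insert -7:
  append -7 at index 7 → [-18, 1, -16, 6, 17, 2, 15, -7]
  -7 < parent 6 at index 3, swap → [-18, 1, -16, -7, 17, 2, 15, 6]
  -7 < parent 1 at index 1, swap → [-18, -7, -16, 1, 17, 2, 15, 6]

[-18, -7, -16, 1, 17, 2, 15, 6]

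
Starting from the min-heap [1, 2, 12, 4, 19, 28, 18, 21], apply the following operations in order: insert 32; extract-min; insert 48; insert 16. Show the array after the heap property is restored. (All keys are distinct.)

[2, 4, 12, 21, 16, 28, 18, 32, 48, 19]

insert 32:
  append 32 at index 8 → [1, 2, 12, 4, 19, 28, 18, 21, 32] (no swap needed)
extract-min → returns 1:
  remove root 1; move last element 32 to root → [32, 2, 12, 4, 19, 28, 18, 21]
  32 vs smaller child 2 at index 1, swap → [2, 32, 12, 4, 19, 28, 18, 21]
  32 vs smaller child 4 at index 3, swap → [2, 4, 12, 32, 19, 28, 18, 21]
  32 vs only child 21 at index 7, swap → [2, 4, 12, 21, 19, 28, 18, 32]
insert 48:
  append 48 at index 8 → [2, 4, 12, 21, 19, 28, 18, 32, 48] (no swap needed)
insert 16:
  append 16 at index 9 → [2, 4, 12, 21, 19, 28, 18, 32, 48, 16]
  16 < parent 19 at index 4, swap → [2, 4, 12, 21, 16, 28, 18, 32, 48, 19]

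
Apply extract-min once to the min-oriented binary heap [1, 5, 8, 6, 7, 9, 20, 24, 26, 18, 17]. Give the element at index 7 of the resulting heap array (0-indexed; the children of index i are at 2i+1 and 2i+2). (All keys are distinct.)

24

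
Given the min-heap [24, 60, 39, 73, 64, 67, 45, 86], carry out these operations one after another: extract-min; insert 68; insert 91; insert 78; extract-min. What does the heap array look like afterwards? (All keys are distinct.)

[45, 60, 67, 68, 64, 78, 86, 73, 91]

extract-min → returns 24:
  remove root 24; move last element 86 to root → [86, 60, 39, 73, 64, 67, 45]
  86 vs smaller child 39 at index 2, swap → [39, 60, 86, 73, 64, 67, 45]
  86 vs smaller child 45 at index 6, swap → [39, 60, 45, 73, 64, 67, 86]
insert 68:
  append 68 at index 7 → [39, 60, 45, 73, 64, 67, 86, 68]
  68 < parent 73 at index 3, swap → [39, 60, 45, 68, 64, 67, 86, 73]
insert 91:
  append 91 at index 8 → [39, 60, 45, 68, 64, 67, 86, 73, 91] (no swap needed)
insert 78:
  append 78 at index 9 → [39, 60, 45, 68, 64, 67, 86, 73, 91, 78] (no swap needed)
extract-min → returns 39:
  remove root 39; move last element 78 to root → [78, 60, 45, 68, 64, 67, 86, 73, 91]
  78 vs smaller child 45 at index 2, swap → [45, 60, 78, 68, 64, 67, 86, 73, 91]
  78 vs smaller child 67 at index 5, swap → [45, 60, 67, 68, 64, 78, 86, 73, 91]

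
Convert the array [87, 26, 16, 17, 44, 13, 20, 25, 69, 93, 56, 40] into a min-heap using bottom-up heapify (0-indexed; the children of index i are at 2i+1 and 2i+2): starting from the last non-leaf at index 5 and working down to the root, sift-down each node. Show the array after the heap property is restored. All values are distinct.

[13, 17, 16, 25, 44, 40, 20, 26, 69, 93, 56, 87]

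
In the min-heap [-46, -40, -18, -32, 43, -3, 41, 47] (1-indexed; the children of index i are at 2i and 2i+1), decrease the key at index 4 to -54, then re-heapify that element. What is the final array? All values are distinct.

set index 4 from -32 to -54 → [-46, -40, -18, -54, 43, -3, 41, 47]
-54 < parent -40 at index 2, swap → [-46, -54, -18, -40, 43, -3, 41, 47]
-54 < parent -46 at index 1, swap → [-54, -46, -18, -40, 43, -3, 41, 47]

[-54, -46, -18, -40, 43, -3, 41, 47]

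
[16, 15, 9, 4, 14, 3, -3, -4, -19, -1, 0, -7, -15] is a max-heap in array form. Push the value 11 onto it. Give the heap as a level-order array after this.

[16, 15, 11, 4, 14, 3, 9, -4, -19, -1, 0, -7, -15, -3]

append 11 at index 13 → [16, 15, 9, 4, 14, 3, -3, -4, -19, -1, 0, -7, -15, 11]
11 > parent -3 at index 6, swap → [16, 15, 9, 4, 14, 3, 11, -4, -19, -1, 0, -7, -15, -3]
11 > parent 9 at index 2, swap → [16, 15, 11, 4, 14, 3, 9, -4, -19, -1, 0, -7, -15, -3]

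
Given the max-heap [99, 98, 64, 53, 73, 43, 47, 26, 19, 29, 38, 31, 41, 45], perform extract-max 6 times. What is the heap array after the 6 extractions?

extract-max #1 returns 99:
  remove root 99; move last element 45 to root → [45, 98, 64, 53, 73, 43, 47, 26, 19, 29, 38, 31, 41]
  45 vs larger child 98 at index 1, swap → [98, 45, 64, 53, 73, 43, 47, 26, 19, 29, 38, 31, 41]
  45 vs larger child 73 at index 4, swap → [98, 73, 64, 53, 45, 43, 47, 26, 19, 29, 38, 31, 41]
extract-max #2 returns 98:
  remove root 98; move last element 41 to root → [41, 73, 64, 53, 45, 43, 47, 26, 19, 29, 38, 31]
  41 vs larger child 73 at index 1, swap → [73, 41, 64, 53, 45, 43, 47, 26, 19, 29, 38, 31]
  41 vs larger child 53 at index 3, swap → [73, 53, 64, 41, 45, 43, 47, 26, 19, 29, 38, 31]
extract-max #3 returns 73:
  remove root 73; move last element 31 to root → [31, 53, 64, 41, 45, 43, 47, 26, 19, 29, 38]
  31 vs larger child 64 at index 2, swap → [64, 53, 31, 41, 45, 43, 47, 26, 19, 29, 38]
  31 vs larger child 47 at index 6, swap → [64, 53, 47, 41, 45, 43, 31, 26, 19, 29, 38]
extract-max #4 returns 64:
  remove root 64; move last element 38 to root → [38, 53, 47, 41, 45, 43, 31, 26, 19, 29]
  38 vs larger child 53 at index 1, swap → [53, 38, 47, 41, 45, 43, 31, 26, 19, 29]
  38 vs larger child 45 at index 4, swap → [53, 45, 47, 41, 38, 43, 31, 26, 19, 29]
extract-max #5 returns 53:
  remove root 53; move last element 29 to root → [29, 45, 47, 41, 38, 43, 31, 26, 19]
  29 vs larger child 47 at index 2, swap → [47, 45, 29, 41, 38, 43, 31, 26, 19]
  29 vs larger child 43 at index 5, swap → [47, 45, 43, 41, 38, 29, 31, 26, 19]
extract-max #6 returns 47:
  remove root 47; move last element 19 to root → [19, 45, 43, 41, 38, 29, 31, 26]
  19 vs larger child 45 at index 1, swap → [45, 19, 43, 41, 38, 29, 31, 26]
  19 vs larger child 41 at index 3, swap → [45, 41, 43, 19, 38, 29, 31, 26]
  19 vs only child 26 at index 7, swap → [45, 41, 43, 26, 38, 29, 31, 19]

[45, 41, 43, 26, 38, 29, 31, 19]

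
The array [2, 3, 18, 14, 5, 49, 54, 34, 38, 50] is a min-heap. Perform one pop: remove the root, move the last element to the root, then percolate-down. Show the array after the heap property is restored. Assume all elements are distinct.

remove root 2; move last element 50 to root → [50, 3, 18, 14, 5, 49, 54, 34, 38]
50 vs smaller child 3 at index 1, swap → [3, 50, 18, 14, 5, 49, 54, 34, 38]
50 vs smaller child 5 at index 4, swap → [3, 5, 18, 14, 50, 49, 54, 34, 38]

[3, 5, 18, 14, 50, 49, 54, 34, 38]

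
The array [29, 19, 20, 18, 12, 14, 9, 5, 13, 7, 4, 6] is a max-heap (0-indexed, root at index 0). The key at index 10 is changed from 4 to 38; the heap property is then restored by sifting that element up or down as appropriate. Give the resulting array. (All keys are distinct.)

set index 10 from 4 to 38 → [29, 19, 20, 18, 12, 14, 9, 5, 13, 7, 38, 6]
38 > parent 12 at index 4, swap → [29, 19, 20, 18, 38, 14, 9, 5, 13, 7, 12, 6]
38 > parent 19 at index 1, swap → [29, 38, 20, 18, 19, 14, 9, 5, 13, 7, 12, 6]
38 > parent 29 at index 0, swap → [38, 29, 20, 18, 19, 14, 9, 5, 13, 7, 12, 6]

[38, 29, 20, 18, 19, 14, 9, 5, 13, 7, 12, 6]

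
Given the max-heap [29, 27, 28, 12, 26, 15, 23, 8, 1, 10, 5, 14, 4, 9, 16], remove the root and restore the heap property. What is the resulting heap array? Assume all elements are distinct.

remove root 29; move last element 16 to root → [16, 27, 28, 12, 26, 15, 23, 8, 1, 10, 5, 14, 4, 9]
16 vs larger child 28 at index 2, swap → [28, 27, 16, 12, 26, 15, 23, 8, 1, 10, 5, 14, 4, 9]
16 vs larger child 23 at index 6, swap → [28, 27, 23, 12, 26, 15, 16, 8, 1, 10, 5, 14, 4, 9]

[28, 27, 23, 12, 26, 15, 16, 8, 1, 10, 5, 14, 4, 9]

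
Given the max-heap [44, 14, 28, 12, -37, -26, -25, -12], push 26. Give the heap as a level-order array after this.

append 26 at index 8 → [44, 14, 28, 12, -37, -26, -25, -12, 26]
26 > parent 12 at index 3, swap → [44, 14, 28, 26, -37, -26, -25, -12, 12]
26 > parent 14 at index 1, swap → [44, 26, 28, 14, -37, -26, -25, -12, 12]

[44, 26, 28, 14, -37, -26, -25, -12, 12]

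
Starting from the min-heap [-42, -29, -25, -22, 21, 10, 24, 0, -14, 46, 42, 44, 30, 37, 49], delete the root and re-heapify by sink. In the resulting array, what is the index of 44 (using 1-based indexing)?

12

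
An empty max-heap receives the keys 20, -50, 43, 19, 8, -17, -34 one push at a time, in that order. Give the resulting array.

[43, 19, 20, -50, 8, -17, -34]

Insert 20:
  append 20 at index 0 → [20] (no swap needed)
Insert -50:
  append -50 at index 1 → [20, -50] (no swap needed)
Insert 43:
  append 43 at index 2 → [20, -50, 43]
  43 > parent 20 at index 0, swap → [43, -50, 20]
Insert 19:
  append 19 at index 3 → [43, -50, 20, 19]
  19 > parent -50 at index 1, swap → [43, 19, 20, -50]
Insert 8:
  append 8 at index 4 → [43, 19, 20, -50, 8] (no swap needed)
Insert -17:
  append -17 at index 5 → [43, 19, 20, -50, 8, -17] (no swap needed)
Insert -34:
  append -34 at index 6 → [43, 19, 20, -50, 8, -17, -34] (no swap needed)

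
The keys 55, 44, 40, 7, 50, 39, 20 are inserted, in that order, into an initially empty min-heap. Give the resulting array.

[7, 40, 20, 55, 50, 44, 39]

Insert 55:
  append 55 at index 0 → [55] (no swap needed)
Insert 44:
  append 44 at index 1 → [55, 44]
  44 < parent 55 at index 0, swap → [44, 55]
Insert 40:
  append 40 at index 2 → [44, 55, 40]
  40 < parent 44 at index 0, swap → [40, 55, 44]
Insert 7:
  append 7 at index 3 → [40, 55, 44, 7]
  7 < parent 55 at index 1, swap → [40, 7, 44, 55]
  7 < parent 40 at index 0, swap → [7, 40, 44, 55]
Insert 50:
  append 50 at index 4 → [7, 40, 44, 55, 50] (no swap needed)
Insert 39:
  append 39 at index 5 → [7, 40, 44, 55, 50, 39]
  39 < parent 44 at index 2, swap → [7, 40, 39, 55, 50, 44]
Insert 20:
  append 20 at index 6 → [7, 40, 39, 55, 50, 44, 20]
  20 < parent 39 at index 2, swap → [7, 40, 20, 55, 50, 44, 39]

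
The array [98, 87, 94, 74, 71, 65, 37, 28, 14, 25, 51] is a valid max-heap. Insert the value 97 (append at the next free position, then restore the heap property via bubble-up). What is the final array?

[98, 87, 97, 74, 71, 94, 37, 28, 14, 25, 51, 65]

append 97 at index 11 → [98, 87, 94, 74, 71, 65, 37, 28, 14, 25, 51, 97]
97 > parent 65 at index 5, swap → [98, 87, 94, 74, 71, 97, 37, 28, 14, 25, 51, 65]
97 > parent 94 at index 2, swap → [98, 87, 97, 74, 71, 94, 37, 28, 14, 25, 51, 65]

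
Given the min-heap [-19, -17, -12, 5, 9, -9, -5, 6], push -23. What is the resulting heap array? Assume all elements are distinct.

[-23, -19, -12, -17, 9, -9, -5, 6, 5]

append -23 at index 8 → [-19, -17, -12, 5, 9, -9, -5, 6, -23]
-23 < parent 5 at index 3, swap → [-19, -17, -12, -23, 9, -9, -5, 6, 5]
-23 < parent -17 at index 1, swap → [-19, -23, -12, -17, 9, -9, -5, 6, 5]
-23 < parent -19 at index 0, swap → [-23, -19, -12, -17, 9, -9, -5, 6, 5]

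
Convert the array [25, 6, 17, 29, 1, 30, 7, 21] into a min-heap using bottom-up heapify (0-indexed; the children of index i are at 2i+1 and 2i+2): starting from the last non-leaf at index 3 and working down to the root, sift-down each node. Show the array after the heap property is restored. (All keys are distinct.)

sift down from index 3:
  29 vs only child 21 at index 7, swap → [25, 6, 17, 21, 1, 30, 7, 29]
sift down from index 2:
  17 vs smaller child 7 at index 6, swap → [25, 6, 7, 21, 1, 30, 17, 29]
sift down from index 1:
  6 vs smaller child 1 at index 4, swap → [25, 1, 7, 21, 6, 30, 17, 29]
sift down from index 0:
  25 vs smaller child 1 at index 1, swap → [1, 25, 7, 21, 6, 30, 17, 29]
  25 vs smaller child 6 at index 4, swap → [1, 6, 7, 21, 25, 30, 17, 29]

[1, 6, 7, 21, 25, 30, 17, 29]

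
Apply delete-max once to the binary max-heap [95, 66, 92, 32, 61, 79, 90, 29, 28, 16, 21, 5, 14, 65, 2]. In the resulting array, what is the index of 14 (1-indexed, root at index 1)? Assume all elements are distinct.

13

remove root 95; move last element 2 to root → [2, 66, 92, 32, 61, 79, 90, 29, 28, 16, 21, 5, 14, 65]
2 vs larger child 92 at index 3, swap → [92, 66, 2, 32, 61, 79, 90, 29, 28, 16, 21, 5, 14, 65]
2 vs larger child 90 at index 7, swap → [92, 66, 90, 32, 61, 79, 2, 29, 28, 16, 21, 5, 14, 65]
2 vs only child 65 at index 14, swap → [92, 66, 90, 32, 61, 79, 65, 29, 28, 16, 21, 5, 14, 2]
resulting array: [92, 66, 90, 32, 61, 79, 65, 29, 28, 16, 21, 5, 14, 2]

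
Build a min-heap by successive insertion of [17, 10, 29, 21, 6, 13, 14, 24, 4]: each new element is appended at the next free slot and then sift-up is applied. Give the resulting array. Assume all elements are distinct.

Insert 17:
  append 17 at index 0 → [17] (no swap needed)
Insert 10:
  append 10 at index 1 → [17, 10]
  10 < parent 17 at index 0, swap → [10, 17]
Insert 29:
  append 29 at index 2 → [10, 17, 29] (no swap needed)
Insert 21:
  append 21 at index 3 → [10, 17, 29, 21] (no swap needed)
Insert 6:
  append 6 at index 4 → [10, 17, 29, 21, 6]
  6 < parent 17 at index 1, swap → [10, 6, 29, 21, 17]
  6 < parent 10 at index 0, swap → [6, 10, 29, 21, 17]
Insert 13:
  append 13 at index 5 → [6, 10, 29, 21, 17, 13]
  13 < parent 29 at index 2, swap → [6, 10, 13, 21, 17, 29]
Insert 14:
  append 14 at index 6 → [6, 10, 13, 21, 17, 29, 14] (no swap needed)
Insert 24:
  append 24 at index 7 → [6, 10, 13, 21, 17, 29, 14, 24] (no swap needed)
Insert 4:
  append 4 at index 8 → [6, 10, 13, 21, 17, 29, 14, 24, 4]
  4 < parent 21 at index 3, swap → [6, 10, 13, 4, 17, 29, 14, 24, 21]
  4 < parent 10 at index 1, swap → [6, 4, 13, 10, 17, 29, 14, 24, 21]
  4 < parent 6 at index 0, swap → [4, 6, 13, 10, 17, 29, 14, 24, 21]

[4, 6, 13, 10, 17, 29, 14, 24, 21]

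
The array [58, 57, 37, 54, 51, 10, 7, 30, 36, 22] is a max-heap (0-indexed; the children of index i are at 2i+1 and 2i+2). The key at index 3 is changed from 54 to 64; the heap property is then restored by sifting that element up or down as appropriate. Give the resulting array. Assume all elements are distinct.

set index 3 from 54 to 64 → [58, 57, 37, 64, 51, 10, 7, 30, 36, 22]
64 > parent 57 at index 1, swap → [58, 64, 37, 57, 51, 10, 7, 30, 36, 22]
64 > parent 58 at index 0, swap → [64, 58, 37, 57, 51, 10, 7, 30, 36, 22]

[64, 58, 37, 57, 51, 10, 7, 30, 36, 22]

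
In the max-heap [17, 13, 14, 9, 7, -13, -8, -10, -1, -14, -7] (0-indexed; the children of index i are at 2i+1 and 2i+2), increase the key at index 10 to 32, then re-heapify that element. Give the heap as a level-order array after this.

[32, 17, 14, 9, 13, -13, -8, -10, -1, -14, 7]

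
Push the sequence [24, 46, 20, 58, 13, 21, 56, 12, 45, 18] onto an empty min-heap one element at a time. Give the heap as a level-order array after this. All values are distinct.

Insert 24:
  append 24 at index 0 → [24] (no swap needed)
Insert 46:
  append 46 at index 1 → [24, 46] (no swap needed)
Insert 20:
  append 20 at index 2 → [24, 46, 20]
  20 < parent 24 at index 0, swap → [20, 46, 24]
Insert 58:
  append 58 at index 3 → [20, 46, 24, 58] (no swap needed)
Insert 13:
  append 13 at index 4 → [20, 46, 24, 58, 13]
  13 < parent 46 at index 1, swap → [20, 13, 24, 58, 46]
  13 < parent 20 at index 0, swap → [13, 20, 24, 58, 46]
Insert 21:
  append 21 at index 5 → [13, 20, 24, 58, 46, 21]
  21 < parent 24 at index 2, swap → [13, 20, 21, 58, 46, 24]
Insert 56:
  append 56 at index 6 → [13, 20, 21, 58, 46, 24, 56] (no swap needed)
Insert 12:
  append 12 at index 7 → [13, 20, 21, 58, 46, 24, 56, 12]
  12 < parent 58 at index 3, swap → [13, 20, 21, 12, 46, 24, 56, 58]
  12 < parent 20 at index 1, swap → [13, 12, 21, 20, 46, 24, 56, 58]
  12 < parent 13 at index 0, swap → [12, 13, 21, 20, 46, 24, 56, 58]
Insert 45:
  append 45 at index 8 → [12, 13, 21, 20, 46, 24, 56, 58, 45] (no swap needed)
Insert 18:
  append 18 at index 9 → [12, 13, 21, 20, 46, 24, 56, 58, 45, 18]
  18 < parent 46 at index 4, swap → [12, 13, 21, 20, 18, 24, 56, 58, 45, 46]

[12, 13, 21, 20, 18, 24, 56, 58, 45, 46]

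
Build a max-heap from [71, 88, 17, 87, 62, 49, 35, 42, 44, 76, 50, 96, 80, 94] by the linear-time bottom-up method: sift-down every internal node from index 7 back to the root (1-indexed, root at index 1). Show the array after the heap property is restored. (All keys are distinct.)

sift down from index 7:
  35 vs only child 94 at index 14, swap → [71, 88, 17, 87, 62, 49, 94, 42, 44, 76, 50, 96, 80, 35]
sift down from index 6:
  49 vs larger child 96 at index 12, swap → [71, 88, 17, 87, 62, 96, 94, 42, 44, 76, 50, 49, 80, 35]
sift down from index 5:
  62 vs larger child 76 at index 10, swap → [71, 88, 17, 87, 76, 96, 94, 42, 44, 62, 50, 49, 80, 35]
sift down from index 4: already satisfies heap property
sift down from index 3:
  17 vs larger child 96 at index 6, swap → [71, 88, 96, 87, 76, 17, 94, 42, 44, 62, 50, 49, 80, 35]
  17 vs larger child 80 at index 13, swap → [71, 88, 96, 87, 76, 80, 94, 42, 44, 62, 50, 49, 17, 35]
sift down from index 2: already satisfies heap property
sift down from index 1:
  71 vs larger child 96 at index 3, swap → [96, 88, 71, 87, 76, 80, 94, 42, 44, 62, 50, 49, 17, 35]
  71 vs larger child 94 at index 7, swap → [96, 88, 94, 87, 76, 80, 71, 42, 44, 62, 50, 49, 17, 35]

[96, 88, 94, 87, 76, 80, 71, 42, 44, 62, 50, 49, 17, 35]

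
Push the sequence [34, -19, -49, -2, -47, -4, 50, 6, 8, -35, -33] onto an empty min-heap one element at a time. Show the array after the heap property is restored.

Insert 34:
  append 34 at index 0 → [34] (no swap needed)
Insert -19:
  append -19 at index 1 → [34, -19]
  -19 < parent 34 at index 0, swap → [-19, 34]
Insert -49:
  append -49 at index 2 → [-19, 34, -49]
  -49 < parent -19 at index 0, swap → [-49, 34, -19]
Insert -2:
  append -2 at index 3 → [-49, 34, -19, -2]
  -2 < parent 34 at index 1, swap → [-49, -2, -19, 34]
Insert -47:
  append -47 at index 4 → [-49, -2, -19, 34, -47]
  -47 < parent -2 at index 1, swap → [-49, -47, -19, 34, -2]
Insert -4:
  append -4 at index 5 → [-49, -47, -19, 34, -2, -4] (no swap needed)
Insert 50:
  append 50 at index 6 → [-49, -47, -19, 34, -2, -4, 50] (no swap needed)
Insert 6:
  append 6 at index 7 → [-49, -47, -19, 34, -2, -4, 50, 6]
  6 < parent 34 at index 3, swap → [-49, -47, -19, 6, -2, -4, 50, 34]
Insert 8:
  append 8 at index 8 → [-49, -47, -19, 6, -2, -4, 50, 34, 8] (no swap needed)
Insert -35:
  append -35 at index 9 → [-49, -47, -19, 6, -2, -4, 50, 34, 8, -35]
  -35 < parent -2 at index 4, swap → [-49, -47, -19, 6, -35, -4, 50, 34, 8, -2]
Insert -33:
  append -33 at index 10 → [-49, -47, -19, 6, -35, -4, 50, 34, 8, -2, -33] (no swap needed)

[-49, -47, -19, 6, -35, -4, 50, 34, 8, -2, -33]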